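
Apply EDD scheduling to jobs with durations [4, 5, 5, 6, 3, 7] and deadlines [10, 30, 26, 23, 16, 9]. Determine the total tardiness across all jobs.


Sort by due date (EDD order): [(7, 9), (4, 10), (3, 16), (6, 23), (5, 26), (5, 30)]
Compute completion times and tardiness:
  Job 1: p=7, d=9, C=7, tardiness=max(0,7-9)=0
  Job 2: p=4, d=10, C=11, tardiness=max(0,11-10)=1
  Job 3: p=3, d=16, C=14, tardiness=max(0,14-16)=0
  Job 4: p=6, d=23, C=20, tardiness=max(0,20-23)=0
  Job 5: p=5, d=26, C=25, tardiness=max(0,25-26)=0
  Job 6: p=5, d=30, C=30, tardiness=max(0,30-30)=0
Total tardiness = 1

1


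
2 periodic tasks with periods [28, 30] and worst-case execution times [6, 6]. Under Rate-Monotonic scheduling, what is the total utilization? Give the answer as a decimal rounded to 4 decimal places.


Compute individual utilizations (exact fractions):
  Task 1: C/T = 6/28 = 3/14 (approx. 0.2143)
  Task 2: C/T = 6/30 = 1/5 (approx. 0.2)
Total utilization U = 3/14 + 1/5 = 29/70
Rounded to 4 decimal places: U = 0.4143
RM (Liu & Layland) bound for 2 tasks = 0.828427; compare with U = 29/70 (approx. 0.414286)
U <= bound, so schedulable by RM sufficient condition.

0.4143


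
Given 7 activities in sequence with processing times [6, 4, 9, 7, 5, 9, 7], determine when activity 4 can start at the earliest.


Activity 4 starts after activities 1 through 3 complete.
Predecessor durations: [6, 4, 9]
ES = 6 + 4 + 9 = 19

19


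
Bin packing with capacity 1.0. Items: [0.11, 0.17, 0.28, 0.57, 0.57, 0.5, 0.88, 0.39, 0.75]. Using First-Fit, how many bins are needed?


Place items sequentially using First-Fit:
  Item 0.11 -> new Bin 1
  Item 0.17 -> Bin 1 (now 0.28)
  Item 0.28 -> Bin 1 (now 0.56)
  Item 0.57 -> new Bin 2
  Item 0.57 -> new Bin 3
  Item 0.5 -> new Bin 4
  Item 0.88 -> new Bin 5
  Item 0.39 -> Bin 1 (now 0.95)
  Item 0.75 -> new Bin 6
Total bins used = 6

6


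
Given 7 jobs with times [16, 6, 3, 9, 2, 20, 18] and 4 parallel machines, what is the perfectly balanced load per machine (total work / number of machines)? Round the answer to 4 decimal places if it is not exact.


Total processing time = 16 + 6 + 3 + 9 + 2 + 20 + 18 = 74
Number of machines = 4
Ideal balanced load = 74 / 4 = 18.5

18.5


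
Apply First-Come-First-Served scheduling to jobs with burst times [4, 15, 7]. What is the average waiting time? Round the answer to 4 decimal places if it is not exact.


FCFS order (as given): [4, 15, 7]
Waiting times:
  Job 1: wait = 0
  Job 2: wait = 4
  Job 3: wait = 19
Sum of waiting times = 23
Average waiting time = 23/3 = 7.6667

7.6667


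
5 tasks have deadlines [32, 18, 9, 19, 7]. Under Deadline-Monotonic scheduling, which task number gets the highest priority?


Sort tasks by relative deadline (ascending):
  Task 5: deadline = 7
  Task 3: deadline = 9
  Task 2: deadline = 18
  Task 4: deadline = 19
  Task 1: deadline = 32
Priority order (highest first): [5, 3, 2, 4, 1]
Highest priority task = 5

5


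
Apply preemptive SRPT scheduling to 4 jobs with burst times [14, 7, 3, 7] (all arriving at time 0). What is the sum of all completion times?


Since all jobs arrive at t=0, SRPT equals SPT ordering.
SPT order: [3, 7, 7, 14]
Completion times:
  Job 1: p=3, C=3
  Job 2: p=7, C=10
  Job 3: p=7, C=17
  Job 4: p=14, C=31
Total completion time = 3 + 10 + 17 + 31 = 61

61


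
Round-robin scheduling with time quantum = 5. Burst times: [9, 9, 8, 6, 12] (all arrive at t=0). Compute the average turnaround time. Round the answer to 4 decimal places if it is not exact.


Time quantum = 5
Execution trace:
  J1 runs 5 units, time = 5
  J2 runs 5 units, time = 10
  J3 runs 5 units, time = 15
  J4 runs 5 units, time = 20
  J5 runs 5 units, time = 25
  J1 runs 4 units, time = 29
  J2 runs 4 units, time = 33
  J3 runs 3 units, time = 36
  J4 runs 1 units, time = 37
  J5 runs 5 units, time = 42
  J5 runs 2 units, time = 44
Finish times: [29, 33, 36, 37, 44]
Average turnaround = 179/5 = 35.8

35.8


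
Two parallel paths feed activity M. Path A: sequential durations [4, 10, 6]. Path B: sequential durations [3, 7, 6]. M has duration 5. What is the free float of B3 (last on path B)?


ES(B3) = sum of predecessors on chain B = 10
EF(B3) = ES + duration = 10 + 6 = 16
Successor of B3 is M. ES(M) = max(sum(A), sum(B)) = max(20, 16) = 20
Free float = ES(successor) - EF(current) = 20 - 16 = 4

4


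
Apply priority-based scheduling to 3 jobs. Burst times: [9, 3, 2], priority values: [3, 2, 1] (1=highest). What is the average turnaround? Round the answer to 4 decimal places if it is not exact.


Sort by priority (ascending = highest first):
Order: [(1, 2), (2, 3), (3, 9)]
Completion times:
  Priority 1, burst=2, C=2
  Priority 2, burst=3, C=5
  Priority 3, burst=9, C=14
Average turnaround = 21/3 = 7.0

7.0


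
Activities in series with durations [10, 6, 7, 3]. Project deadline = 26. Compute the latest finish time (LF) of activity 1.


LF(activity 1) = deadline - sum of successor durations
Successors: activities 2 through 4 with durations [6, 7, 3]
Sum of successor durations = 16
LF = 26 - 16 = 10

10


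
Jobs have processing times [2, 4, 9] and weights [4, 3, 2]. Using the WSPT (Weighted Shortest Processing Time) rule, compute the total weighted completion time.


Compute p/w ratios and sort ascending (WSPT): [(2, 4), (4, 3), (9, 2)]
Compute weighted completion times:
  Job (p=2,w=4): C=2, w*C=4*2=8
  Job (p=4,w=3): C=6, w*C=3*6=18
  Job (p=9,w=2): C=15, w*C=2*15=30
Total weighted completion time = 56

56


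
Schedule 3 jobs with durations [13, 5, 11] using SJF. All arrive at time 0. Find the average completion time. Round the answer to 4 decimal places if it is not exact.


SJF order (ascending): [5, 11, 13]
Completion times:
  Job 1: burst=5, C=5
  Job 2: burst=11, C=16
  Job 3: burst=13, C=29
Average completion = 50/3 = 16.6667

16.6667


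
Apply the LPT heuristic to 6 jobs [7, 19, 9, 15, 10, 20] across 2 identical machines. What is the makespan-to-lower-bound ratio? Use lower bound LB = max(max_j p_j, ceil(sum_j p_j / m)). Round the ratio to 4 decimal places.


LPT order: [20, 19, 15, 10, 9, 7]
Machine loads after assignment: [39, 41]
LPT makespan = 41
Lower bound = max(max_job, ceil(total/2)) = max(20, 40) = 40
Ratio = 41 / 40 = 1.025

1.025


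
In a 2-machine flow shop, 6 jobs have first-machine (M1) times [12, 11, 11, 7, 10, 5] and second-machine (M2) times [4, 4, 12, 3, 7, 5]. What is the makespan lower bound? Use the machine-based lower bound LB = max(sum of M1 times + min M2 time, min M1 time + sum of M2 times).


LB1 = sum(M1 times) + min(M2 times) = 56 + 3 = 59
LB2 = min(M1 times) + sum(M2 times) = 5 + 35 = 40
Lower bound = max(LB1, LB2) = max(59, 40) = 59

59


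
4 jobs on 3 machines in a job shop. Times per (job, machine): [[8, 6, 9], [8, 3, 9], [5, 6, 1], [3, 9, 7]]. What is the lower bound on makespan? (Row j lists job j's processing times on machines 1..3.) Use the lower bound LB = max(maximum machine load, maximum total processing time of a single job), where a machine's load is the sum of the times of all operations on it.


Machine loads:
  Machine 1: 8 + 8 + 5 + 3 = 24
  Machine 2: 6 + 3 + 6 + 9 = 24
  Machine 3: 9 + 9 + 1 + 7 = 26
Max machine load = 26
Job totals:
  Job 1: 23
  Job 2: 20
  Job 3: 12
  Job 4: 19
Max job total = 23
Lower bound = max(26, 23) = 26

26


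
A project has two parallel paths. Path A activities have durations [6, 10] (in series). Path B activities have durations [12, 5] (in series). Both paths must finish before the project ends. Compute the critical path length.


Path A total = 6 + 10 = 16
Path B total = 12 + 5 = 17
Critical path = longest path = max(16, 17) = 17

17


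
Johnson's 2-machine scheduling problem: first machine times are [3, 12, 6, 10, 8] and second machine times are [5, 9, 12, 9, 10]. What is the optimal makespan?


Apply Johnson's rule:
  Group 1 (a <= b): [(1, 3, 5), (3, 6, 12), (5, 8, 10)]
  Group 2 (a > b): [(2, 12, 9), (4, 10, 9)]
Optimal job order: [1, 3, 5, 2, 4]
Schedule:
  Job 1: M1 done at 3, M2 done at 8
  Job 3: M1 done at 9, M2 done at 21
  Job 5: M1 done at 17, M2 done at 31
  Job 2: M1 done at 29, M2 done at 40
  Job 4: M1 done at 39, M2 done at 49
Makespan = 49

49


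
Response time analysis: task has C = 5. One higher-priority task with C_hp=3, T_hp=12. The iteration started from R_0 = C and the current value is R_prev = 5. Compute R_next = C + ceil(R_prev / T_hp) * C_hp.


R_next = C + ceil(R_prev / T_hp) * C_hp
ceil(5 / 12) = ceil(0.4167) = 1
Interference = 1 * 3 = 3
R_next = 5 + 3 = 8

8


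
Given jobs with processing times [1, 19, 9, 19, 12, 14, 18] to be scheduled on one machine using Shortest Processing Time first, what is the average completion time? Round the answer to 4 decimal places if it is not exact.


Sort jobs by processing time (SPT order): [1, 9, 12, 14, 18, 19, 19]
Compute completion times sequentially:
  Job 1: processing = 1, completes at 1
  Job 2: processing = 9, completes at 10
  Job 3: processing = 12, completes at 22
  Job 4: processing = 14, completes at 36
  Job 5: processing = 18, completes at 54
  Job 6: processing = 19, completes at 73
  Job 7: processing = 19, completes at 92
Sum of completion times = 288
Average completion time = 288/7 = 41.1429

41.1429


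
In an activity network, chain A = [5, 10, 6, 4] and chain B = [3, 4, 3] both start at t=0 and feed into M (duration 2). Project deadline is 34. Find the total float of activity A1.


Forward pass: ES(A1) = sum of predecessors on chain A = 0
EF = ES + duration = 0 + 5 = 5
Backward pass: LF(M) = deadline = 34; LS(M) = 34 - 2 = 32
LF(A1) = LS(M) - sum(successors on chain A) = 32 - 20 = 12
LS = LF - duration = 12 - 5 = 7
Total float = LS - ES = 7 - 0 = 7

7


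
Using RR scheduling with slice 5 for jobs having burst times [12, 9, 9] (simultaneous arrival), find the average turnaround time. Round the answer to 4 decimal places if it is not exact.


Time quantum = 5
Execution trace:
  J1 runs 5 units, time = 5
  J2 runs 5 units, time = 10
  J3 runs 5 units, time = 15
  J1 runs 5 units, time = 20
  J2 runs 4 units, time = 24
  J3 runs 4 units, time = 28
  J1 runs 2 units, time = 30
Finish times: [30, 24, 28]
Average turnaround = 82/3 = 27.3333

27.3333


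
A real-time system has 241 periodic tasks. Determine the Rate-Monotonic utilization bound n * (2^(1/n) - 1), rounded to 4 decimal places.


Compute 2^(1/241) = 1.0028802694
Subtract 1: 1.0028802694 - 1 = 0.0028802694
Multiply by n: 241 * 0.0028802694 = 0.6941449254
Round to 4 dp: 0.6941

0.6941


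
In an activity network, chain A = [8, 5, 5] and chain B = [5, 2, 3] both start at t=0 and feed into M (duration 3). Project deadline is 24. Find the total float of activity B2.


Forward pass: ES(B2) = sum of predecessors on chain B = 5
EF = ES + duration = 5 + 2 = 7
Backward pass: LF(M) = deadline = 24; LS(M) = 24 - 3 = 21
LF(B2) = LS(M) - sum(successors on chain B) = 21 - 3 = 18
LS = LF - duration = 18 - 2 = 16
Total float = LS - ES = 16 - 5 = 11

11


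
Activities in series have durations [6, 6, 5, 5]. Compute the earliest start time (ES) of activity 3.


Activity 3 starts after activities 1 through 2 complete.
Predecessor durations: [6, 6]
ES = 6 + 6 = 12

12


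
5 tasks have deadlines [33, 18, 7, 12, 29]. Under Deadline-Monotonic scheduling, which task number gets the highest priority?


Sort tasks by relative deadline (ascending):
  Task 3: deadline = 7
  Task 4: deadline = 12
  Task 2: deadline = 18
  Task 5: deadline = 29
  Task 1: deadline = 33
Priority order (highest first): [3, 4, 2, 5, 1]
Highest priority task = 3

3


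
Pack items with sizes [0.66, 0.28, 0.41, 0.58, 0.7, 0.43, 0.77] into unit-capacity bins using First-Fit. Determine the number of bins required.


Place items sequentially using First-Fit:
  Item 0.66 -> new Bin 1
  Item 0.28 -> Bin 1 (now 0.94)
  Item 0.41 -> new Bin 2
  Item 0.58 -> Bin 2 (now 0.99)
  Item 0.7 -> new Bin 3
  Item 0.43 -> new Bin 4
  Item 0.77 -> new Bin 5
Total bins used = 5

5


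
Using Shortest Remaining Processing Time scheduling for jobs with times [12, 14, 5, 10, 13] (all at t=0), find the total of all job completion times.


Since all jobs arrive at t=0, SRPT equals SPT ordering.
SPT order: [5, 10, 12, 13, 14]
Completion times:
  Job 1: p=5, C=5
  Job 2: p=10, C=15
  Job 3: p=12, C=27
  Job 4: p=13, C=40
  Job 5: p=14, C=54
Total completion time = 5 + 15 + 27 + 40 + 54 = 141

141


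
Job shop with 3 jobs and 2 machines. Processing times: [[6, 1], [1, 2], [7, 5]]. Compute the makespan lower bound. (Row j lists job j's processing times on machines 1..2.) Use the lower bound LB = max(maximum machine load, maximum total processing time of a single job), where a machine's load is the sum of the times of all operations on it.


Machine loads:
  Machine 1: 6 + 1 + 7 = 14
  Machine 2: 1 + 2 + 5 = 8
Max machine load = 14
Job totals:
  Job 1: 7
  Job 2: 3
  Job 3: 12
Max job total = 12
Lower bound = max(14, 12) = 14

14


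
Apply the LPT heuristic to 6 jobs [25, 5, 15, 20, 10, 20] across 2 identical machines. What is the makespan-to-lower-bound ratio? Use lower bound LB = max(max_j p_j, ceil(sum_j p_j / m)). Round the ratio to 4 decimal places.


LPT order: [25, 20, 20, 15, 10, 5]
Machine loads after assignment: [50, 45]
LPT makespan = 50
Lower bound = max(max_job, ceil(total/2)) = max(25, 48) = 48
Ratio = 50 / 48 = 1.0417

1.0417


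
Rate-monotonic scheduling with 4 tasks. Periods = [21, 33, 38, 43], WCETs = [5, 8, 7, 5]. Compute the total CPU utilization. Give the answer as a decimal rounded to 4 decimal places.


Compute individual utilizations (exact fractions):
  Task 1: C/T = 5/21 (approx. 0.2381)
  Task 2: C/T = 8/33 (approx. 0.2424)
  Task 3: C/T = 7/38 (approx. 0.1842)
  Task 4: C/T = 5/43 (approx. 0.1163)
Total utilization U = 5/21 + 8/33 + 7/38 + 5/43 = 98265/125818
Rounded to 4 decimal places: U = 0.7810
RM (Liu & Layland) bound for 4 tasks = 0.756828; compare with U = 98265/125818 (approx. 0.781009)
bound < U <= 1, so the RM sufficient condition is not met (inconclusive; an exact test such as response-time analysis is needed).

0.7810


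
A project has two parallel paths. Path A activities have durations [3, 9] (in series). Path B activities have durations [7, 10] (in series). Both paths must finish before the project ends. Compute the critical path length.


Path A total = 3 + 9 = 12
Path B total = 7 + 10 = 17
Critical path = longest path = max(12, 17) = 17

17


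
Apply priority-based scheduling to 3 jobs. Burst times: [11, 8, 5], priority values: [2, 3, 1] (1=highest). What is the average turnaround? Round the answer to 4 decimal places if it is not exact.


Sort by priority (ascending = highest first):
Order: [(1, 5), (2, 11), (3, 8)]
Completion times:
  Priority 1, burst=5, C=5
  Priority 2, burst=11, C=16
  Priority 3, burst=8, C=24
Average turnaround = 45/3 = 15.0

15.0


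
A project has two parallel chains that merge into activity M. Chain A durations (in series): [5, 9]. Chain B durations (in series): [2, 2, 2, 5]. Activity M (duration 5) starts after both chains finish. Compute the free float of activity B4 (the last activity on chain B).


ES(B4) = sum of predecessors on chain B = 6
EF(B4) = ES + duration = 6 + 5 = 11
Successor of B4 is M. ES(M) = max(sum(A), sum(B)) = max(14, 11) = 14
Free float = ES(successor) - EF(current) = 14 - 11 = 3

3


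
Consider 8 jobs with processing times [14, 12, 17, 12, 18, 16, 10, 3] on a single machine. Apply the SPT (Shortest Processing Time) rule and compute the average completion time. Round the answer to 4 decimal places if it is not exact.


Sort jobs by processing time (SPT order): [3, 10, 12, 12, 14, 16, 17, 18]
Compute completion times sequentially:
  Job 1: processing = 3, completes at 3
  Job 2: processing = 10, completes at 13
  Job 3: processing = 12, completes at 25
  Job 4: processing = 12, completes at 37
  Job 5: processing = 14, completes at 51
  Job 6: processing = 16, completes at 67
  Job 7: processing = 17, completes at 84
  Job 8: processing = 18, completes at 102
Sum of completion times = 382
Average completion time = 382/8 = 47.75

47.75


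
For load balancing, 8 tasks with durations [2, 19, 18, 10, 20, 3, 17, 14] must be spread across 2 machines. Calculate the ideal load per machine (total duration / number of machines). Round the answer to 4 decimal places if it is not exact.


Total processing time = 2 + 19 + 18 + 10 + 20 + 3 + 17 + 14 = 103
Number of machines = 2
Ideal balanced load = 103 / 2 = 51.5

51.5


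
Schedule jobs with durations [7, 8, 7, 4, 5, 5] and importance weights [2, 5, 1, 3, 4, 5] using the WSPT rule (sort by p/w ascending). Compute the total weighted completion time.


Compute p/w ratios and sort ascending (WSPT): [(5, 5), (5, 4), (4, 3), (8, 5), (7, 2), (7, 1)]
Compute weighted completion times:
  Job (p=5,w=5): C=5, w*C=5*5=25
  Job (p=5,w=4): C=10, w*C=4*10=40
  Job (p=4,w=3): C=14, w*C=3*14=42
  Job (p=8,w=5): C=22, w*C=5*22=110
  Job (p=7,w=2): C=29, w*C=2*29=58
  Job (p=7,w=1): C=36, w*C=1*36=36
Total weighted completion time = 311

311


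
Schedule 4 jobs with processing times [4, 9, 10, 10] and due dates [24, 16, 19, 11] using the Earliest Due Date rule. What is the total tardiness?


Sort by due date (EDD order): [(10, 11), (9, 16), (10, 19), (4, 24)]
Compute completion times and tardiness:
  Job 1: p=10, d=11, C=10, tardiness=max(0,10-11)=0
  Job 2: p=9, d=16, C=19, tardiness=max(0,19-16)=3
  Job 3: p=10, d=19, C=29, tardiness=max(0,29-19)=10
  Job 4: p=4, d=24, C=33, tardiness=max(0,33-24)=9
Total tardiness = 22

22


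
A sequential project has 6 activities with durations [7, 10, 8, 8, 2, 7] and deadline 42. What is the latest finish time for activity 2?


LF(activity 2) = deadline - sum of successor durations
Successors: activities 3 through 6 with durations [8, 8, 2, 7]
Sum of successor durations = 25
LF = 42 - 25 = 17

17


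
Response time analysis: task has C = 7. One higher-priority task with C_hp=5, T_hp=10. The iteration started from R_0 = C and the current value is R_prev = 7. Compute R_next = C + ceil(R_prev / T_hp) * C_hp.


R_next = C + ceil(R_prev / T_hp) * C_hp
ceil(7 / 10) = ceil(0.7) = 1
Interference = 1 * 5 = 5
R_next = 7 + 5 = 12

12


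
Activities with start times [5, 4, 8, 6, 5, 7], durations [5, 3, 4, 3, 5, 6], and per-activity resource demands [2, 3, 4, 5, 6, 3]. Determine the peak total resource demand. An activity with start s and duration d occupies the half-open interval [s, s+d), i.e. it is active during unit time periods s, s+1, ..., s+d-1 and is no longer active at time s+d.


Each activity i is active on [start_i, start_i + duration_i).
Compute total resource usage per time slot:
  t=0: active resources = [], total = 0
  t=1: active resources = [], total = 0
  t=2: active resources = [], total = 0
  t=3: active resources = [], total = 0
  t=4: active resources = [3], total = 3
  t=5: active resources = [2, 3, 6], total = 11
  t=6: active resources = [2, 3, 5, 6], total = 16
  t=7: active resources = [2, 5, 6, 3], total = 16
  t=8: active resources = [2, 4, 5, 6, 3], total = 20
  t=9: active resources = [2, 4, 6, 3], total = 15
  t=10: active resources = [4, 3], total = 7
  t=11: active resources = [4, 3], total = 7
  t=12: active resources = [3], total = 3
Peak resource demand = 20

20


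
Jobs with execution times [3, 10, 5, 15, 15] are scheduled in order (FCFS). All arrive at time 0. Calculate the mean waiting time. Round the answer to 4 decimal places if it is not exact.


FCFS order (as given): [3, 10, 5, 15, 15]
Waiting times:
  Job 1: wait = 0
  Job 2: wait = 3
  Job 3: wait = 13
  Job 4: wait = 18
  Job 5: wait = 33
Sum of waiting times = 67
Average waiting time = 67/5 = 13.4

13.4


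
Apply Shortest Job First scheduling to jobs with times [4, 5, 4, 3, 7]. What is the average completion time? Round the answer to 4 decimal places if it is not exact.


SJF order (ascending): [3, 4, 4, 5, 7]
Completion times:
  Job 1: burst=3, C=3
  Job 2: burst=4, C=7
  Job 3: burst=4, C=11
  Job 4: burst=5, C=16
  Job 5: burst=7, C=23
Average completion = 60/5 = 12.0

12.0


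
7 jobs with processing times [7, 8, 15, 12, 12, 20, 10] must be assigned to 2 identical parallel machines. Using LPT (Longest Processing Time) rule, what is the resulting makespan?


Sort jobs in decreasing order (LPT): [20, 15, 12, 12, 10, 8, 7]
Assign each job to the least loaded machine:
  Machine 1: jobs [20, 12, 8], load = 40
  Machine 2: jobs [15, 12, 10, 7], load = 44
Makespan = max load = 44

44


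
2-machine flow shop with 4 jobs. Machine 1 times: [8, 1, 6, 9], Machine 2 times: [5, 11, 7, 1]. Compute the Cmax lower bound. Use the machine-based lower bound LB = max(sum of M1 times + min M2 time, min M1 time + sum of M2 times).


LB1 = sum(M1 times) + min(M2 times) = 24 + 1 = 25
LB2 = min(M1 times) + sum(M2 times) = 1 + 24 = 25
Lower bound = max(LB1, LB2) = max(25, 25) = 25

25


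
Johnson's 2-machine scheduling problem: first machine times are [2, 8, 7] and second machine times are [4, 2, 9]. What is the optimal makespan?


Apply Johnson's rule:
  Group 1 (a <= b): [(1, 2, 4), (3, 7, 9)]
  Group 2 (a > b): [(2, 8, 2)]
Optimal job order: [1, 3, 2]
Schedule:
  Job 1: M1 done at 2, M2 done at 6
  Job 3: M1 done at 9, M2 done at 18
  Job 2: M1 done at 17, M2 done at 20
Makespan = 20

20


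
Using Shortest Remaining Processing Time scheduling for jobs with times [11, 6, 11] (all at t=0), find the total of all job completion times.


Since all jobs arrive at t=0, SRPT equals SPT ordering.
SPT order: [6, 11, 11]
Completion times:
  Job 1: p=6, C=6
  Job 2: p=11, C=17
  Job 3: p=11, C=28
Total completion time = 6 + 17 + 28 = 51

51


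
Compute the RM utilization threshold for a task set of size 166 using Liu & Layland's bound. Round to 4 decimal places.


Compute 2^(1/166) = 1.0041843153
Subtract 1: 1.0041843153 - 1 = 0.0041843153
Multiply by n: 166 * 0.0041843153 = 0.6945963398
Round to 4 dp: 0.6946

0.6946


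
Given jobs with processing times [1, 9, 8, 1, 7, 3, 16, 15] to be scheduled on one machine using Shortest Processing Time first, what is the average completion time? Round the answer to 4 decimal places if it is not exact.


Sort jobs by processing time (SPT order): [1, 1, 3, 7, 8, 9, 15, 16]
Compute completion times sequentially:
  Job 1: processing = 1, completes at 1
  Job 2: processing = 1, completes at 2
  Job 3: processing = 3, completes at 5
  Job 4: processing = 7, completes at 12
  Job 5: processing = 8, completes at 20
  Job 6: processing = 9, completes at 29
  Job 7: processing = 15, completes at 44
  Job 8: processing = 16, completes at 60
Sum of completion times = 173
Average completion time = 173/8 = 21.625

21.625


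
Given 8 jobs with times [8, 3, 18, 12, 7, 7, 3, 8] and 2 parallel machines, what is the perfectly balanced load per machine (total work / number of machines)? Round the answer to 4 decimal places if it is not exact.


Total processing time = 8 + 3 + 18 + 12 + 7 + 7 + 3 + 8 = 66
Number of machines = 2
Ideal balanced load = 66 / 2 = 33.0

33.0


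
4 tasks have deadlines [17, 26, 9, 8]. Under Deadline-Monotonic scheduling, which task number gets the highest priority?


Sort tasks by relative deadline (ascending):
  Task 4: deadline = 8
  Task 3: deadline = 9
  Task 1: deadline = 17
  Task 2: deadline = 26
Priority order (highest first): [4, 3, 1, 2]
Highest priority task = 4

4


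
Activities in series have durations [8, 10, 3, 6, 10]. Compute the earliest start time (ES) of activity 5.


Activity 5 starts after activities 1 through 4 complete.
Predecessor durations: [8, 10, 3, 6]
ES = 8 + 10 + 3 + 6 = 27

27


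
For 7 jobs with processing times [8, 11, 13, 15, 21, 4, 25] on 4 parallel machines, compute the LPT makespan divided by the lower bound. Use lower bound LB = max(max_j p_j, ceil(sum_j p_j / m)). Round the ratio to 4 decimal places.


LPT order: [25, 21, 15, 13, 11, 8, 4]
Machine loads after assignment: [25, 25, 23, 24]
LPT makespan = 25
Lower bound = max(max_job, ceil(total/4)) = max(25, 25) = 25
Ratio = 25 / 25 = 1.0

1.0


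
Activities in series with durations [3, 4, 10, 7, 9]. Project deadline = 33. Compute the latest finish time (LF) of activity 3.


LF(activity 3) = deadline - sum of successor durations
Successors: activities 4 through 5 with durations [7, 9]
Sum of successor durations = 16
LF = 33 - 16 = 17

17


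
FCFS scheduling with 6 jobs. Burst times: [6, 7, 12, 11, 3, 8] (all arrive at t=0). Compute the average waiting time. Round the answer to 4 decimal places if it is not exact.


FCFS order (as given): [6, 7, 12, 11, 3, 8]
Waiting times:
  Job 1: wait = 0
  Job 2: wait = 6
  Job 3: wait = 13
  Job 4: wait = 25
  Job 5: wait = 36
  Job 6: wait = 39
Sum of waiting times = 119
Average waiting time = 119/6 = 19.8333

19.8333


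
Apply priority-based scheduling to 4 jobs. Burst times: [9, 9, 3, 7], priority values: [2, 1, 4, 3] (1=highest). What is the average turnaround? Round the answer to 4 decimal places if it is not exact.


Sort by priority (ascending = highest first):
Order: [(1, 9), (2, 9), (3, 7), (4, 3)]
Completion times:
  Priority 1, burst=9, C=9
  Priority 2, burst=9, C=18
  Priority 3, burst=7, C=25
  Priority 4, burst=3, C=28
Average turnaround = 80/4 = 20.0

20.0


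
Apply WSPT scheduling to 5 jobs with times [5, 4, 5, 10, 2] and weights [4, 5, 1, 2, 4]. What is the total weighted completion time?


Compute p/w ratios and sort ascending (WSPT): [(2, 4), (4, 5), (5, 4), (5, 1), (10, 2)]
Compute weighted completion times:
  Job (p=2,w=4): C=2, w*C=4*2=8
  Job (p=4,w=5): C=6, w*C=5*6=30
  Job (p=5,w=4): C=11, w*C=4*11=44
  Job (p=5,w=1): C=16, w*C=1*16=16
  Job (p=10,w=2): C=26, w*C=2*26=52
Total weighted completion time = 150

150


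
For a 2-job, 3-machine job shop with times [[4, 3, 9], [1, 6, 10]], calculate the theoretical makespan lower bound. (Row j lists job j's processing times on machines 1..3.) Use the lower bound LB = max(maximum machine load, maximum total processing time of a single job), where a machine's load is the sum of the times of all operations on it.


Machine loads:
  Machine 1: 4 + 1 = 5
  Machine 2: 3 + 6 = 9
  Machine 3: 9 + 10 = 19
Max machine load = 19
Job totals:
  Job 1: 16
  Job 2: 17
Max job total = 17
Lower bound = max(19, 17) = 19

19


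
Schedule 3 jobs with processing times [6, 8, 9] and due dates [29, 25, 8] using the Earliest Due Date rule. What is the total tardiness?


Sort by due date (EDD order): [(9, 8), (8, 25), (6, 29)]
Compute completion times and tardiness:
  Job 1: p=9, d=8, C=9, tardiness=max(0,9-8)=1
  Job 2: p=8, d=25, C=17, tardiness=max(0,17-25)=0
  Job 3: p=6, d=29, C=23, tardiness=max(0,23-29)=0
Total tardiness = 1

1


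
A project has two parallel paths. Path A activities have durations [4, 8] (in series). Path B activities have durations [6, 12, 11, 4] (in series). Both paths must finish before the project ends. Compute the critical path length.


Path A total = 4 + 8 = 12
Path B total = 6 + 12 + 11 + 4 = 33
Critical path = longest path = max(12, 33) = 33

33


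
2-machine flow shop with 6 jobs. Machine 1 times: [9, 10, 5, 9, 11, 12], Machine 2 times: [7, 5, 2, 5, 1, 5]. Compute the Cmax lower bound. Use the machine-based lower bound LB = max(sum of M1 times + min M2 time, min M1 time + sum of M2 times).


LB1 = sum(M1 times) + min(M2 times) = 56 + 1 = 57
LB2 = min(M1 times) + sum(M2 times) = 5 + 25 = 30
Lower bound = max(LB1, LB2) = max(57, 30) = 57

57


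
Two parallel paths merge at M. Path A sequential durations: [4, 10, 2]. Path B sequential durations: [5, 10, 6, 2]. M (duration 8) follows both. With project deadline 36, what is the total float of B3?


Forward pass: ES(B3) = sum of predecessors on chain B = 15
EF = ES + duration = 15 + 6 = 21
Backward pass: LF(M) = deadline = 36; LS(M) = 36 - 8 = 28
LF(B3) = LS(M) - sum(successors on chain B) = 28 - 2 = 26
LS = LF - duration = 26 - 6 = 20
Total float = LS - ES = 20 - 15 = 5

5


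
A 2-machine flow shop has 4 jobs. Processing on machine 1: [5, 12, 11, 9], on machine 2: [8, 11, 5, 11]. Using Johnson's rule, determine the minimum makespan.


Apply Johnson's rule:
  Group 1 (a <= b): [(1, 5, 8), (4, 9, 11)]
  Group 2 (a > b): [(2, 12, 11), (3, 11, 5)]
Optimal job order: [1, 4, 2, 3]
Schedule:
  Job 1: M1 done at 5, M2 done at 13
  Job 4: M1 done at 14, M2 done at 25
  Job 2: M1 done at 26, M2 done at 37
  Job 3: M1 done at 37, M2 done at 42
Makespan = 42

42


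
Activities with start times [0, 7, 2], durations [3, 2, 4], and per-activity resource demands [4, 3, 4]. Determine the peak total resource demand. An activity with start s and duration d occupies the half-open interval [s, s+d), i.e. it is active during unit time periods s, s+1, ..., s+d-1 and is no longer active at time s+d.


Each activity i is active on [start_i, start_i + duration_i).
Compute total resource usage per time slot:
  t=0: active resources = [4], total = 4
  t=1: active resources = [4], total = 4
  t=2: active resources = [4, 4], total = 8
  t=3: active resources = [4], total = 4
  t=4: active resources = [4], total = 4
  t=5: active resources = [4], total = 4
  t=6: active resources = [], total = 0
  t=7: active resources = [3], total = 3
  t=8: active resources = [3], total = 3
Peak resource demand = 8

8


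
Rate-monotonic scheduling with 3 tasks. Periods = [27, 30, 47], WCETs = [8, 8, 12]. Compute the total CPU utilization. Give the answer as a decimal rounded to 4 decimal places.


Compute individual utilizations (exact fractions):
  Task 1: C/T = 8/27 (approx. 0.2963)
  Task 2: C/T = 8/30 = 4/15 (approx. 0.2667)
  Task 3: C/T = 12/47 (approx. 0.2553)
Total utilization U = 8/27 + 4/15 + 12/47 = 5192/6345
Rounded to 4 decimal places: U = 0.8183
RM (Liu & Layland) bound for 3 tasks = 0.779763; compare with U = 5192/6345 (approx. 0.818282)
bound < U <= 1, so the RM sufficient condition is not met (inconclusive; an exact test such as response-time analysis is needed).

0.8183


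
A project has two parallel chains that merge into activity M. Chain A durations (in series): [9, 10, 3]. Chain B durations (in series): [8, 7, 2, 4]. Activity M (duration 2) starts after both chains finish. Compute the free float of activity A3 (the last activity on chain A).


ES(A3) = sum of predecessors on chain A = 19
EF(A3) = ES + duration = 19 + 3 = 22
Successor of A3 is M. ES(M) = max(sum(A), sum(B)) = max(22, 21) = 22
Free float = ES(successor) - EF(current) = 22 - 22 = 0

0


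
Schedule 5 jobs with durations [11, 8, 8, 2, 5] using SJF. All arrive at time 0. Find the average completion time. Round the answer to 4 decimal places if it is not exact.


SJF order (ascending): [2, 5, 8, 8, 11]
Completion times:
  Job 1: burst=2, C=2
  Job 2: burst=5, C=7
  Job 3: burst=8, C=15
  Job 4: burst=8, C=23
  Job 5: burst=11, C=34
Average completion = 81/5 = 16.2

16.2


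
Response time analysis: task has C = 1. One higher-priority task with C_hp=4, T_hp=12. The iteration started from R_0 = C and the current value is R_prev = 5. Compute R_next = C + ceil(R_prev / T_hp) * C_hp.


R_next = C + ceil(R_prev / T_hp) * C_hp
ceil(5 / 12) = ceil(0.4167) = 1
Interference = 1 * 4 = 4
R_next = 1 + 4 = 5
R_next = R_prev, so the iteration has converged (response time = 5).

5


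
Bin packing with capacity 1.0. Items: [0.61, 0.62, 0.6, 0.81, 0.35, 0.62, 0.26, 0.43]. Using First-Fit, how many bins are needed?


Place items sequentially using First-Fit:
  Item 0.61 -> new Bin 1
  Item 0.62 -> new Bin 2
  Item 0.6 -> new Bin 3
  Item 0.81 -> new Bin 4
  Item 0.35 -> Bin 1 (now 0.96)
  Item 0.62 -> new Bin 5
  Item 0.26 -> Bin 2 (now 0.88)
  Item 0.43 -> new Bin 6
Total bins used = 6

6


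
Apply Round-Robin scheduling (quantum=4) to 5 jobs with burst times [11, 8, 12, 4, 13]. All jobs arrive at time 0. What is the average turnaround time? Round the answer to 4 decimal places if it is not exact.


Time quantum = 4
Execution trace:
  J1 runs 4 units, time = 4
  J2 runs 4 units, time = 8
  J3 runs 4 units, time = 12
  J4 runs 4 units, time = 16
  J5 runs 4 units, time = 20
  J1 runs 4 units, time = 24
  J2 runs 4 units, time = 28
  J3 runs 4 units, time = 32
  J5 runs 4 units, time = 36
  J1 runs 3 units, time = 39
  J3 runs 4 units, time = 43
  J5 runs 4 units, time = 47
  J5 runs 1 units, time = 48
Finish times: [39, 28, 43, 16, 48]
Average turnaround = 174/5 = 34.8

34.8


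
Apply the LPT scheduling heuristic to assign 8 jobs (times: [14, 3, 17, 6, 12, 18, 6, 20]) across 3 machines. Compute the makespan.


Sort jobs in decreasing order (LPT): [20, 18, 17, 14, 12, 6, 6, 3]
Assign each job to the least loaded machine:
  Machine 1: jobs [20, 6, 6], load = 32
  Machine 2: jobs [18, 12, 3], load = 33
  Machine 3: jobs [17, 14], load = 31
Makespan = max load = 33

33


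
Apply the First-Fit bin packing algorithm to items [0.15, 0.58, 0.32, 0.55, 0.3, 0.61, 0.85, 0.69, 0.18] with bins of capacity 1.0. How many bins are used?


Place items sequentially using First-Fit:
  Item 0.15 -> new Bin 1
  Item 0.58 -> Bin 1 (now 0.73)
  Item 0.32 -> new Bin 2
  Item 0.55 -> Bin 2 (now 0.87)
  Item 0.3 -> new Bin 3
  Item 0.61 -> Bin 3 (now 0.91)
  Item 0.85 -> new Bin 4
  Item 0.69 -> new Bin 5
  Item 0.18 -> Bin 1 (now 0.91)
Total bins used = 5

5


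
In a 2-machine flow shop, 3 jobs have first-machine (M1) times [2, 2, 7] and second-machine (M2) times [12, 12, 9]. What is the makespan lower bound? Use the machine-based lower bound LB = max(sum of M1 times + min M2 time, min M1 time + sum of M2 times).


LB1 = sum(M1 times) + min(M2 times) = 11 + 9 = 20
LB2 = min(M1 times) + sum(M2 times) = 2 + 33 = 35
Lower bound = max(LB1, LB2) = max(20, 35) = 35

35


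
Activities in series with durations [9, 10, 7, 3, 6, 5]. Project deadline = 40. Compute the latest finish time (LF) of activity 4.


LF(activity 4) = deadline - sum of successor durations
Successors: activities 5 through 6 with durations [6, 5]
Sum of successor durations = 11
LF = 40 - 11 = 29

29


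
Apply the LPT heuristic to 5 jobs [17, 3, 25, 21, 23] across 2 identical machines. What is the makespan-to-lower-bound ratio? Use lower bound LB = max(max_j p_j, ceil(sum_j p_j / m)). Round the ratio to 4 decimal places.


LPT order: [25, 23, 21, 17, 3]
Machine loads after assignment: [45, 44]
LPT makespan = 45
Lower bound = max(max_job, ceil(total/2)) = max(25, 45) = 45
Ratio = 45 / 45 = 1.0

1.0


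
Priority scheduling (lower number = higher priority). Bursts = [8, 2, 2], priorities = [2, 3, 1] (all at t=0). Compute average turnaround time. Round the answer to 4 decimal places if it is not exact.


Sort by priority (ascending = highest first):
Order: [(1, 2), (2, 8), (3, 2)]
Completion times:
  Priority 1, burst=2, C=2
  Priority 2, burst=8, C=10
  Priority 3, burst=2, C=12
Average turnaround = 24/3 = 8.0

8.0


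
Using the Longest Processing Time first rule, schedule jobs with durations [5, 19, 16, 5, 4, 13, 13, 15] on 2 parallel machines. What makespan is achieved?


Sort jobs in decreasing order (LPT): [19, 16, 15, 13, 13, 5, 5, 4]
Assign each job to the least loaded machine:
  Machine 1: jobs [19, 13, 5, 5, 4], load = 46
  Machine 2: jobs [16, 15, 13], load = 44
Makespan = max load = 46

46


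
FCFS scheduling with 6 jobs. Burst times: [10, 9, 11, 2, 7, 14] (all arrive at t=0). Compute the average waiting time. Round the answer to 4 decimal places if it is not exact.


FCFS order (as given): [10, 9, 11, 2, 7, 14]
Waiting times:
  Job 1: wait = 0
  Job 2: wait = 10
  Job 3: wait = 19
  Job 4: wait = 30
  Job 5: wait = 32
  Job 6: wait = 39
Sum of waiting times = 130
Average waiting time = 130/6 = 21.6667

21.6667


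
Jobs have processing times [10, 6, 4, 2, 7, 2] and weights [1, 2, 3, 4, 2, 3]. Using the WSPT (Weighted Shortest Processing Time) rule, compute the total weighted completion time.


Compute p/w ratios and sort ascending (WSPT): [(2, 4), (2, 3), (4, 3), (6, 2), (7, 2), (10, 1)]
Compute weighted completion times:
  Job (p=2,w=4): C=2, w*C=4*2=8
  Job (p=2,w=3): C=4, w*C=3*4=12
  Job (p=4,w=3): C=8, w*C=3*8=24
  Job (p=6,w=2): C=14, w*C=2*14=28
  Job (p=7,w=2): C=21, w*C=2*21=42
  Job (p=10,w=1): C=31, w*C=1*31=31
Total weighted completion time = 145

145


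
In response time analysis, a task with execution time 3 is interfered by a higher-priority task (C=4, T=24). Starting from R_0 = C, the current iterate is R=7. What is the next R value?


R_next = C + ceil(R_prev / T_hp) * C_hp
ceil(7 / 24) = ceil(0.2917) = 1
Interference = 1 * 4 = 4
R_next = 3 + 4 = 7
R_next = R_prev, so the iteration has converged (response time = 7).

7


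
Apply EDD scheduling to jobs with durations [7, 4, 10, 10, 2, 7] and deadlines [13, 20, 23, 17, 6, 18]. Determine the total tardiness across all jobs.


Sort by due date (EDD order): [(2, 6), (7, 13), (10, 17), (7, 18), (4, 20), (10, 23)]
Compute completion times and tardiness:
  Job 1: p=2, d=6, C=2, tardiness=max(0,2-6)=0
  Job 2: p=7, d=13, C=9, tardiness=max(0,9-13)=0
  Job 3: p=10, d=17, C=19, tardiness=max(0,19-17)=2
  Job 4: p=7, d=18, C=26, tardiness=max(0,26-18)=8
  Job 5: p=4, d=20, C=30, tardiness=max(0,30-20)=10
  Job 6: p=10, d=23, C=40, tardiness=max(0,40-23)=17
Total tardiness = 37

37


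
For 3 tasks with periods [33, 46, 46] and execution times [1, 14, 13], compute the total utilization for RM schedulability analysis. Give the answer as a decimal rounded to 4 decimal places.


Compute individual utilizations (exact fractions):
  Task 1: C/T = 1/33 (approx. 0.0303)
  Task 2: C/T = 14/46 = 7/23 (approx. 0.3043)
  Task 3: C/T = 13/46 (approx. 0.2826)
Total utilization U = 1/33 + 7/23 + 13/46 = 937/1518
Rounded to 4 decimal places: U = 0.6173
RM (Liu & Layland) bound for 3 tasks = 0.779763; compare with U = 937/1518 (approx. 0.617260)
U <= bound, so schedulable by RM sufficient condition.

0.6173


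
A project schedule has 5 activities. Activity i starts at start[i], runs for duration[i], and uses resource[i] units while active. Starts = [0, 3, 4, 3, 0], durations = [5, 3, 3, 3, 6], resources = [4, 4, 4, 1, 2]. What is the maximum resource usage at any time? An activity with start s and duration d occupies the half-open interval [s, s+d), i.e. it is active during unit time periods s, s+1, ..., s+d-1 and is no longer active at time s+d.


Each activity i is active on [start_i, start_i + duration_i).
Compute total resource usage per time slot:
  t=0: active resources = [4, 2], total = 6
  t=1: active resources = [4, 2], total = 6
  t=2: active resources = [4, 2], total = 6
  t=3: active resources = [4, 4, 1, 2], total = 11
  t=4: active resources = [4, 4, 4, 1, 2], total = 15
  t=5: active resources = [4, 4, 1, 2], total = 11
  t=6: active resources = [4], total = 4
Peak resource demand = 15

15


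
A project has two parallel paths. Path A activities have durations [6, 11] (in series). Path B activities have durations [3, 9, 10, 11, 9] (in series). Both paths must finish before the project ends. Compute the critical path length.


Path A total = 6 + 11 = 17
Path B total = 3 + 9 + 10 + 11 + 9 = 42
Critical path = longest path = max(17, 42) = 42

42


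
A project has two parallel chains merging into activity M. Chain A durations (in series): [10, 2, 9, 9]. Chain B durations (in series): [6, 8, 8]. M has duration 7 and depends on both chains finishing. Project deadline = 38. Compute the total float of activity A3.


Forward pass: ES(A3) = sum of predecessors on chain A = 12
EF = ES + duration = 12 + 9 = 21
Backward pass: LF(M) = deadline = 38; LS(M) = 38 - 7 = 31
LF(A3) = LS(M) - sum(successors on chain A) = 31 - 9 = 22
LS = LF - duration = 22 - 9 = 13
Total float = LS - ES = 13 - 12 = 1

1


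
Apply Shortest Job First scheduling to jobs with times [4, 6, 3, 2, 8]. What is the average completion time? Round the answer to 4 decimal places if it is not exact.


SJF order (ascending): [2, 3, 4, 6, 8]
Completion times:
  Job 1: burst=2, C=2
  Job 2: burst=3, C=5
  Job 3: burst=4, C=9
  Job 4: burst=6, C=15
  Job 5: burst=8, C=23
Average completion = 54/5 = 10.8

10.8
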